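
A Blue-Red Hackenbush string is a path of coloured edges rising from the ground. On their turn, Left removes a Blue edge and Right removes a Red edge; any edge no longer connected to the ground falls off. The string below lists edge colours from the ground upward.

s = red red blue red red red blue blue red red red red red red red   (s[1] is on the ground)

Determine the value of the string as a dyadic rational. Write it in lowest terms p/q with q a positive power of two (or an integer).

1 of 15 · r · max L −∞ · min R 0 -> -1
2 of 15 · rr · max L −∞ · min R -1 -> -2
3 of 15 · rrb · max L -2 · min R -1 -> -3/2
4 of 15 · rrbr · max L -2 · min R -3/2 -> -7/4
5 of 15 · rrbrr · max L -2 · min R -7/4 -> -15/8
6 of 15 · rrbrrr · max L -2 · min R -15/8 -> -31/16
7 of 15 · rrbrrrb · max L -31/16 · min R -15/8 -> -61/32
8 of 15 · rrbrrrbb · max L -61/32 · min R -15/8 -> -121/64
9 of 15 · rrbrrrbbr · max L -61/32 · min R -121/64 -> -243/128
10 of 15 · rrbrrrbbrr · max L -61/32 · min R -243/128 -> -487/256
11 of 15 · rrbrrrbbrrr · max L -61/32 · min R -487/256 -> -975/512
12 of 15 · rrbrrrbbrrrr · max L -61/32 · min R -975/512 -> -1951/1024
13 of 15 · rrbrrrbbrrrrr · max L -61/32 · min R -1951/1024 -> -3903/2048
14 of 15 · rrbrrrbbrrrrrr · max L -61/32 · min R -3903/2048 -> -7807/4096
15 of 15 · rrbrrrbbrrrrrrr · max L -61/32 · min R -7807/4096 -> -15615/8192

-15615/8192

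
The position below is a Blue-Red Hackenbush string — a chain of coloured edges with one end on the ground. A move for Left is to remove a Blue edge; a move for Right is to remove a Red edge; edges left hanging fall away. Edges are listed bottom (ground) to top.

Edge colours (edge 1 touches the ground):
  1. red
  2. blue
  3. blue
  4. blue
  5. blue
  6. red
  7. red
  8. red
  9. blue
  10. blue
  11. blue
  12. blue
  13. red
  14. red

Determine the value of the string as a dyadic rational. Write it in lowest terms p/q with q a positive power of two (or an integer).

-903/8192

1 of 14 · r · max L −∞ · min R 0 gives -1
2 of 14 · rb · max L -1 · min R 0 gives -1/2
3 of 14 · rbb · max L -1/2 · min R 0 gives -1/4
4 of 14 · rbbb · max L -1/4 · min R 0 gives -1/8
5 of 14 · rbbbb · max L -1/8 · min R 0 gives -1/16
6 of 14 · rbbbbr · max L -1/8 · min R -1/16 gives -3/32
7 of 14 · rbbbbrr · max L -1/8 · min R -3/32 gives -7/64
8 of 14 · rbbbbrrr · max L -1/8 · min R -7/64 gives -15/128
9 of 14 · rbbbbrrrb · max L -15/128 · min R -7/64 gives -29/256
10 of 14 · rbbbbrrrbb · max L -29/256 · min R -7/64 gives -57/512
11 of 14 · rbbbbrrrbbb · max L -57/512 · min R -7/64 gives -113/1024
12 of 14 · rbbbbrrrbbbb · max L -113/1024 · min R -7/64 gives -225/2048
13 of 14 · rbbbbrrrbbbbr · max L -113/1024 · min R -225/2048 gives -451/4096
14 of 14 · rbbbbrrrbbbbrr · max L -113/1024 · min R -451/4096 gives -903/8192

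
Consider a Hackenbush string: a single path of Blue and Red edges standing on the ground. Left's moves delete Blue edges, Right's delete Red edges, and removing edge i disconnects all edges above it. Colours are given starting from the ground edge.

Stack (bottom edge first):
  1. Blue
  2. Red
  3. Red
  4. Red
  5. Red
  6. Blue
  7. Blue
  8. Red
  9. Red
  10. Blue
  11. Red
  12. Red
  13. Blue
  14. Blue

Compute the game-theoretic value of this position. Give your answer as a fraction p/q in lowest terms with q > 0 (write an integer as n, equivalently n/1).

val(B) = { 0 | none } → 1
val(BR) = { 0 | 1 } → 1/2
val(BRR) = { 0 | 1/2,1 } → 1/4
val(BRRR) = { 0 | 1/4,1/2,1 } → 1/8
val(BRRRR) = { 0 | 1/8,1/4,1/2,1 } → 1/16
val(BRRRRB) = { 0,1/16 | 1/8,1/4,1/2,1 } → 3/32
val(BRRRRBB) = { 0,1/16,3/32 | 1/8,1/4,1/2,1 } → 7/64
val(BRRRRBBR) = { 0,1/16,3/32 | 7/64,1/8,1/4,1/2,1 } → 13/128
val(BRRRRBBRR) = { 0,1/16,3/32 | 13/128,7/64,1/8,1/4,1/2,1 } → 25/256
val(BRRRRBBRRB) = { 0,1/16,3/32,25/256 | 13/128,7/64,1/8,1/4,1/2,1 } → 51/512
val(BRRRRBBRRBR) = { 0,1/16,3/32,25/256 | 51/512,13/128,7/64,1/8,1/4,1/2,1 } → 101/1024
val(BRRRRBBRRBRR) = { 0,1/16,3/32,25/256 | 101/1024,51/512,13/128,7/64,1/8,1/4,1/2,1 } → 201/2048
val(BRRRRBBRRBRRB) = { 0,1/16,3/32,25/256,201/2048 | 101/1024,51/512,13/128,7/64,1/8,1/4,1/2,1 } → 403/4096
val(BRRRRBBRRBRRBB) = { 0,1/16,3/32,25/256,201/2048,403/4096 | 101/1024,51/512,13/128,7/64,1/8,1/4,1/2,1 } → 807/8192

807/8192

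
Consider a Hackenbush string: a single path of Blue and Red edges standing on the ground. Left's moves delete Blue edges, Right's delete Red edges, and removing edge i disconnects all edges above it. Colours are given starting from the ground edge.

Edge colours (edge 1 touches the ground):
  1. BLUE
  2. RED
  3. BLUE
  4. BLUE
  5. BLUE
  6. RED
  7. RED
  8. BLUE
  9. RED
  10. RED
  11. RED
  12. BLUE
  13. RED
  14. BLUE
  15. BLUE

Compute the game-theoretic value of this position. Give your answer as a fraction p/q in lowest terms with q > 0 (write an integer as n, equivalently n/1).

1 of 15 · B · max L 0 · min R +∞ → 1
2 of 15 · BR · max L 0 · min R 1 → 1/2
3 of 15 · BRB · max L 1/2 · min R 1 → 3/4
4 of 15 · BRBB · max L 3/4 · min R 1 → 7/8
5 of 15 · BRBBB · max L 7/8 · min R 1 → 15/16
6 of 15 · BRBBBR · max L 7/8 · min R 15/16 → 29/32
7 of 15 · BRBBBRR · max L 7/8 · min R 29/32 → 57/64
8 of 15 · BRBBBRRB · max L 57/64 · min R 29/32 → 115/128
9 of 15 · BRBBBRRBR · max L 57/64 · min R 115/128 → 229/256
10 of 15 · BRBBBRRBRR · max L 57/64 · min R 229/256 → 457/512
11 of 15 · BRBBBRRBRRR · max L 57/64 · min R 457/512 → 913/1024
12 of 15 · BRBBBRRBRRRB · max L 913/1024 · min R 457/512 → 1827/2048
13 of 15 · BRBBBRRBRRRBR · max L 913/1024 · min R 1827/2048 → 3653/4096
14 of 15 · BRBBBRRBRRRBRB · max L 3653/4096 · min R 1827/2048 → 7307/8192
15 of 15 · BRBBBRRBRRRBRBB · max L 7307/8192 · min R 1827/2048 → 14615/16384

14615/16384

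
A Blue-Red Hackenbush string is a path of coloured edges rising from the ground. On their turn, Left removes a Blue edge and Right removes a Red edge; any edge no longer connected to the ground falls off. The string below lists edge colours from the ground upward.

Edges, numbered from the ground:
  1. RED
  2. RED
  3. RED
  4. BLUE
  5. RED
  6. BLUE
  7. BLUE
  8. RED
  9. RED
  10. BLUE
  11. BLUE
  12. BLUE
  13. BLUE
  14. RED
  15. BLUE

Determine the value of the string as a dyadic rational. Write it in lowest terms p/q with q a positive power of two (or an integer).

-10629/4096

Prefix values for RED RED RED BLUE RED BLUE BLUE RED RED BLUE BLUE BLUE BLUE RED BLUE via {L|R} + simplicity:
val(R) = { (no moves) | 0 } — -1
val(RR) = { (no moves) | -1,0 } — -2
val(RRR) = { (no moves) | -2,-1,0 } — -3
val(RRRB) = { -3 | -2,-1,0 } — -5/2
val(RRRBR) = { -3 | -5/2,-2,-1,0 } — -11/4
val(RRRBRB) = { -3,-11/4 | -5/2,-2,-1,0 } — -21/8
val(RRRBRBB) = { -3,-11/4,-21/8 | -5/2,-2,-1,0 } — -41/16
val(RRRBRBBR) = { -3,-11/4,-21/8 | -41/16,-5/2,-2,-1,0 } — -83/32
val(RRRBRBBRR) = { -3,-11/4,-21/8 | -83/32,-41/16,-5/2,-2,-1,0 } — -167/64
val(RRRBRBBRRB) = { -3,-11/4,-21/8,-167/64 | -83/32,-41/16,-5/2,-2,-1,0 } — -333/128
val(RRRBRBBRRBB) = { -3,-11/4,-21/8,-167/64,-333/128 | -83/32,-41/16,-5/2,-2,-1,0 } — -665/256
val(RRRBRBBRRBBB) = { -3,-11/4,-21/8,-167/64,-333/128,-665/256 | -83/32,-41/16,-5/2,-2,-1,0 } — -1329/512
val(RRRBRBBRRBBBB) = { -3,-11/4,-21/8,-167/64,-333/128,-665/256,-1329/512 | -83/32,-41/16,-5/2,-2,-1,0 } — -2657/1024
val(RRRBRBBRRBBBBR) = { -3,-11/4,-21/8,-167/64,-333/128,-665/256,-1329/512 | -2657/1024,-83/32,-41/16,-5/2,-2,-1,0 } — -5315/2048
val(RRRBRBBRRBBBBRB) = { -3,-11/4,-21/8,-167/64,-333/128,-665/256,-1329/512,-5315/2048 | -2657/1024,-83/32,-41/16,-5/2,-2,-1,0 } — -10629/4096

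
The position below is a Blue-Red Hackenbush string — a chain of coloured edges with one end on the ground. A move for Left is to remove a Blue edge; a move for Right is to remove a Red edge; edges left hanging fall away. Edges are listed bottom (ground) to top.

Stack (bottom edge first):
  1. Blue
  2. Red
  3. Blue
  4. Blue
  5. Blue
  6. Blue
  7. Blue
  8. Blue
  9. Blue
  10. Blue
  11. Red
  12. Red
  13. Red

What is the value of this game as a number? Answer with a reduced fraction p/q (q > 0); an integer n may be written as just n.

4081/4096

step 1: add Blue to get B; options L={ 0 } R={  } → 1
step 2: add Red to get BR; options L={ 0 } R={ 1 } → 1/2
step 3: add Blue to get BRB; options L={ 0; 1/2 } R={ 1 } → 3/4
step 4: add Blue to get BRBB; options L={ 0; 1/2; 3/4 } R={ 1 } → 7/8
step 5: add Blue to get BRBBB; options L={ 0; 1/2; 3/4; 7/8 } R={ 1 } → 15/16
step 6: add Blue to get BRBBBB; options L={ 0; 1/2; 3/4; 7/8; 15/16 } R={ 1 } → 31/32
step 7: add Blue to get BRBBBBB; options L={ 0; 1/2; 3/4; 7/8; 15/16; 31/32 } R={ 1 } → 63/64
step 8: add Blue to get BRBBBBBB; options L={ 0; 1/2; 3/4; 7/8; 15/16; 31/32; 63/64 } R={ 1 } → 127/128
step 9: add Blue to get BRBBBBBBB; options L={ 0; 1/2; 3/4; 7/8; 15/16; 31/32; 63/64; 127/128 } R={ 1 } → 255/256
step 10: add Blue to get BRBBBBBBBB; options L={ 0; 1/2; 3/4; 7/8; 15/16; 31/32; 63/64; 127/128; 255/256 } R={ 1 } → 511/512
step 11: add Red to get BRBBBBBBBBR; options L={ 0; 1/2; 3/4; 7/8; 15/16; 31/32; 63/64; 127/128; 255/256 } R={ 511/512; 1 } → 1021/1024
step 12: add Red to get BRBBBBBBBBRR; options L={ 0; 1/2; 3/4; 7/8; 15/16; 31/32; 63/64; 127/128; 255/256 } R={ 1021/1024; 511/512; 1 } → 2041/2048
step 13: add Red to get BRBBBBBBBBRRR; options L={ 0; 1/2; 3/4; 7/8; 15/16; 31/32; 63/64; 127/128; 255/256 } R={ 2041/2048; 1021/1024; 511/512; 1 } → 4081/4096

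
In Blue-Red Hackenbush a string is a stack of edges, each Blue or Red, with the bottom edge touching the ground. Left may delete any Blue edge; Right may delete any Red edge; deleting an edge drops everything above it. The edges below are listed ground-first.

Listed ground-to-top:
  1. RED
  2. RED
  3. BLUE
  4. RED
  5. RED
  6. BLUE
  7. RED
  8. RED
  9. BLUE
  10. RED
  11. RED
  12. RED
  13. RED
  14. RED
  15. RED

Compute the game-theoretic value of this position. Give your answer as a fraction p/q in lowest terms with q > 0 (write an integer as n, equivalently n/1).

R: Left { · }, Right { 0 } = simplest -1
RR: Left { · }, Right { -1,0 } = simplest -2
RRB: Left { -2 }, Right { -1,0 } = simplest -3/2
RRBR: Left { -2 }, Right { -3/2,-1,0 } = simplest -7/4
RRBRR: Left { -2 }, Right { -7/4,-3/2,-1,0 } = simplest -15/8
RRBRRB: Left { -2,-15/8 }, Right { -7/4,-3/2,-1,0 } = simplest -29/16
RRBRRBR: Left { -2,-15/8 }, Right { -29/16,-7/4,-3/2,-1,0 } = simplest -59/32
RRBRRBRR: Left { -2,-15/8 }, Right { -59/32,-29/16,-7/4,-3/2,-1,0 } = simplest -119/64
RRBRRBRRB: Left { -2,-15/8,-119/64 }, Right { -59/32,-29/16,-7/4,-3/2,-1,0 } = simplest -237/128
RRBRRBRRBR: Left { -2,-15/8,-119/64 }, Right { -237/128,-59/32,-29/16,-7/4,-3/2,-1,0 } = simplest -475/256
RRBRRBRRBRR: Left { -2,-15/8,-119/64 }, Right { -475/256,-237/128,-59/32,-29/16,-7/4,-3/2,-1,0 } = simplest -951/512
RRBRRBRRBRRR: Left { -2,-15/8,-119/64 }, Right { -951/512,-475/256,-237/128,-59/32,-29/16,-7/4,-3/2,-1,0 } = simplest -1903/1024
RRBRRBRRBRRRR: Left { -2,-15/8,-119/64 }, Right { -1903/1024,-951/512,-475/256,-237/128,-59/32,-29/16,-7/4,-3/2,-1,0 } = simplest -3807/2048
RRBRRBRRBRRRRR: Left { -2,-15/8,-119/64 }, Right { -3807/2048,-1903/1024,-951/512,-475/256,-237/128,-59/32,-29/16,-7/4,-3/2,-1,0 } = simplest -7615/4096
RRBRRBRRBRRRRRR: Left { -2,-15/8,-119/64 }, Right { -7615/4096,-3807/2048,-1903/1024,-951/512,-475/256,-237/128,-59/32,-29/16,-7/4,-3/2,-1,0 } = simplest -15231/8192

-15231/8192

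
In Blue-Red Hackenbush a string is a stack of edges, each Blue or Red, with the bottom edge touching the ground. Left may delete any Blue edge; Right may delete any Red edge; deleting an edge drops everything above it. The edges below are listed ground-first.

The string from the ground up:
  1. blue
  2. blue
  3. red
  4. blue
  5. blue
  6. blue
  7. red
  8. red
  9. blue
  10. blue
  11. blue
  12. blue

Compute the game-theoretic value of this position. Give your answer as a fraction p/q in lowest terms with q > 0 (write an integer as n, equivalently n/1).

Recurse on prefixes of the 12-edge string blue blue red blue blue blue red red blue blue blue blue:
v_1 [b]  L=[0]  R=[—]  => 1
v_2 [bb]  L=[0 1]  R=[—]  => 2
v_3 [bbr]  L=[0 1]  R=[2]  => 3/2
v_4 [bbrb]  L=[0 1 3/2]  R=[2]  => 7/4
v_5 [bbrbb]  L=[0 1 3/2 7/4]  R=[2]  => 15/8
v_6 [bbrbbb]  L=[0 1 3/2 7/4 15/8]  R=[2]  => 31/16
v_7 [bbrbbbr]  L=[0 1 3/2 7/4 15/8]  R=[31/16 2]  => 61/32
v_8 [bbrbbbrr]  L=[0 1 3/2 7/4 15/8]  R=[61/32 31/16 2]  => 121/64
v_9 [bbrbbbrrb]  L=[0 1 3/2 7/4 15/8 121/64]  R=[61/32 31/16 2]  => 243/128
v_10 [bbrbbbrrbb]  L=[0 1 3/2 7/4 15/8 121/64 243/128]  R=[61/32 31/16 2]  => 487/256
v_11 [bbrbbbrrbbb]  L=[0 1 3/2 7/4 15/8 121/64 243/128 487/256]  R=[61/32 31/16 2]  => 975/512
v_12 [bbrbbbrrbbbb]  L=[0 1 3/2 7/4 15/8 121/64 243/128 487/256 975/512]  R=[61/32 31/16 2]  => 1951/1024

1951/1024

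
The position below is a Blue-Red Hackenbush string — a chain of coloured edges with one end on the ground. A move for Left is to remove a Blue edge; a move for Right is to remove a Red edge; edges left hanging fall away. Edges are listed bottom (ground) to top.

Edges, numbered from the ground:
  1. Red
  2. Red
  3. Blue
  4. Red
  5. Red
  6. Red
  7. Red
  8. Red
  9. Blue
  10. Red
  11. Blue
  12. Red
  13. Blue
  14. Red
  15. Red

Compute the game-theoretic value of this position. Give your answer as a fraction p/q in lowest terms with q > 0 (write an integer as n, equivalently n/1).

-16215/8192

Recurse on prefixes of the 15-edge string Red Red Blue Red Red Red Red Red Blue Red Blue Red Blue Red Red:
val_1 [R]  L=[]  R=[0]  so -1
val_2 [RR]  L=[]  R=[-1,0]  so -2
val_3 [RRB]  L=[-2]  R=[-1,0]  so -3/2
val_4 [RRBR]  L=[-2]  R=[-3/2,-1,0]  so -7/4
val_5 [RRBRR]  L=[-2]  R=[-7/4,-3/2,-1,0]  so -15/8
val_6 [RRBRRR]  L=[-2]  R=[-15/8,-7/4,-3/2,-1,0]  so -31/16
val_7 [RRBRRRR]  L=[-2]  R=[-31/16,-15/8,-7/4,-3/2,-1,0]  so -63/32
val_8 [RRBRRRRR]  L=[-2]  R=[-63/32,-31/16,-15/8,-7/4,-3/2,-1,0]  so -127/64
val_9 [RRBRRRRRB]  L=[-2,-127/64]  R=[-63/32,-31/16,-15/8,-7/4,-3/2,-1,0]  so -253/128
val_10 [RRBRRRRRBR]  L=[-2,-127/64]  R=[-253/128,-63/32,-31/16,-15/8,-7/4,-3/2,-1,0]  so -507/256
val_11 [RRBRRRRRBRB]  L=[-2,-127/64,-507/256]  R=[-253/128,-63/32,-31/16,-15/8,-7/4,-3/2,-1,0]  so -1013/512
val_12 [RRBRRRRRBRBR]  L=[-2,-127/64,-507/256]  R=[-1013/512,-253/128,-63/32,-31/16,-15/8,-7/4,-3/2,-1,0]  so -2027/1024
val_13 [RRBRRRRRBRBRB]  L=[-2,-127/64,-507/256,-2027/1024]  R=[-1013/512,-253/128,-63/32,-31/16,-15/8,-7/4,-3/2,-1,0]  so -4053/2048
val_14 [RRBRRRRRBRBRBR]  L=[-2,-127/64,-507/256,-2027/1024]  R=[-4053/2048,-1013/512,-253/128,-63/32,-31/16,-15/8,-7/4,-3/2,-1,0]  so -8107/4096
val_15 [RRBRRRRRBRBRBRR]  L=[-2,-127/64,-507/256,-2027/1024]  R=[-8107/4096,-4053/2048,-1013/512,-253/128,-63/32,-31/16,-15/8,-7/4,-3/2,-1,0]  so -16215/8192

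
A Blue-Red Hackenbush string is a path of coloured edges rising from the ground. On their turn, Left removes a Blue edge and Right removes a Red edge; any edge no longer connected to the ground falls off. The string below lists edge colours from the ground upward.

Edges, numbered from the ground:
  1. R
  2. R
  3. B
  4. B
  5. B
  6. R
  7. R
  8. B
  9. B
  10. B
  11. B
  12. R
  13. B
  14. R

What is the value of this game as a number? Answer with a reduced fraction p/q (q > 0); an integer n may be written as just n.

Build v(s[:k]) for k = 1..14, string s = R R B B B R R B B B B R B R.
v(R) = {  | 0 } → -1
v(RR) = {  | -1,0 } → -2
v(RRB) = { -2 | -1,0 } → -3/2
v(RRBB) = { -2,-3/2 | -1,0 } → -5/4
v(RRBBB) = { -2,-3/2,-5/4 | -1,0 } → -9/8
v(RRBBBR) = { -2,-3/2,-5/4 | -9/8,-1,0 } → -19/16
v(RRBBBRR) = { -2,-3/2,-5/4 | -19/16,-9/8,-1,0 } → -39/32
v(RRBBBRRB) = { -2,-3/2,-5/4,-39/32 | -19/16,-9/8,-1,0 } → -77/64
v(RRBBBRRBB) = { -2,-3/2,-5/4,-39/32,-77/64 | -19/16,-9/8,-1,0 } → -153/128
v(RRBBBRRBBB) = { -2,-3/2,-5/4,-39/32,-77/64,-153/128 | -19/16,-9/8,-1,0 } → -305/256
v(RRBBBRRBBBB) = { -2,-3/2,-5/4,-39/32,-77/64,-153/128,-305/256 | -19/16,-9/8,-1,0 } → -609/512
v(RRBBBRRBBBBR) = { -2,-3/2,-5/4,-39/32,-77/64,-153/128,-305/256 | -609/512,-19/16,-9/8,-1,0 } → -1219/1024
v(RRBBBRRBBBBRB) = { -2,-3/2,-5/4,-39/32,-77/64,-153/128,-305/256,-1219/1024 | -609/512,-19/16,-9/8,-1,0 } → -2437/2048
v(RRBBBRRBBBBRBR) = { -2,-3/2,-5/4,-39/32,-77/64,-153/128,-305/256,-1219/1024 | -2437/2048,-609/512,-19/16,-9/8,-1,0 } → -4875/4096

-4875/4096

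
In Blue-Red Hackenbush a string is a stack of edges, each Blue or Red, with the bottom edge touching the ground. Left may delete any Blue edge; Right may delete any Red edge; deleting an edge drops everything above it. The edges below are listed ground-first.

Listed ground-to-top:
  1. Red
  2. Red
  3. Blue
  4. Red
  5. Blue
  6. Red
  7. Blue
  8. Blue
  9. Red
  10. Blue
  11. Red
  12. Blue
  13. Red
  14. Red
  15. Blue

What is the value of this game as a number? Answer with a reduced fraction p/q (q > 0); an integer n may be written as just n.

-13485/8192

Build v(s[:k]) for k = 1..15, string s = Red Red Blue Red Blue Red Blue Blue Red Blue Red Blue Red Red Blue.
1 of 15 · R · max L −∞ · min R 0 ⇒ -1
2 of 15 · RR · max L −∞ · min R -1 ⇒ -2
3 of 15 · RRB · max L -2 · min R -1 ⇒ -3/2
4 of 15 · RRBR · max L -2 · min R -3/2 ⇒ -7/4
5 of 15 · RRBRB · max L -7/4 · min R -3/2 ⇒ -13/8
6 of 15 · RRBRBR · max L -7/4 · min R -13/8 ⇒ -27/16
7 of 15 · RRBRBRB · max L -27/16 · min R -13/8 ⇒ -53/32
8 of 15 · RRBRBRBB · max L -53/32 · min R -13/8 ⇒ -105/64
9 of 15 · RRBRBRBBR · max L -53/32 · min R -105/64 ⇒ -211/128
10 of 15 · RRBRBRBBRB · max L -211/128 · min R -105/64 ⇒ -421/256
11 of 15 · RRBRBRBBRBR · max L -211/128 · min R -421/256 ⇒ -843/512
12 of 15 · RRBRBRBBRBRB · max L -843/512 · min R -421/256 ⇒ -1685/1024
13 of 15 · RRBRBRBBRBRBR · max L -843/512 · min R -1685/1024 ⇒ -3371/2048
14 of 15 · RRBRBRBBRBRBRR · max L -843/512 · min R -3371/2048 ⇒ -6743/4096
15 of 15 · RRBRBRBBRBRBRRB · max L -6743/4096 · min R -3371/2048 ⇒ -13485/8192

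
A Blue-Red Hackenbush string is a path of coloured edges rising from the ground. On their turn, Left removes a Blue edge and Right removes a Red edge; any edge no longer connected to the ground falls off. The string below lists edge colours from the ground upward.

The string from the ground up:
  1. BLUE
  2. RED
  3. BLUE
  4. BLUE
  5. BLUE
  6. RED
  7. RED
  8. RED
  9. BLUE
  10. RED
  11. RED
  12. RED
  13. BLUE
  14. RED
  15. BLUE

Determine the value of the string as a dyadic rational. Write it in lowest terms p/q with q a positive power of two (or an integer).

14475/16384

Build value(s[:k]) for k = 1..15, string s = BLUE RED BLUE BLUE BLUE RED RED RED BLUE RED RED RED BLUE RED BLUE.
B: Left { 0 }, Right {  } = simplest 1
BR: Left { 0 }, Right { 1 } = simplest 1/2
BRB: Left { 0, 1/2 }, Right { 1 } = simplest 3/4
BRBB: Left { 0, 1/2, 3/4 }, Right { 1 } = simplest 7/8
BRBBB: Left { 0, 1/2, 3/4, 7/8 }, Right { 1 } = simplest 15/16
BRBBBR: Left { 0, 1/2, 3/4, 7/8 }, Right { 15/16, 1 } = simplest 29/32
BRBBBRR: Left { 0, 1/2, 3/4, 7/8 }, Right { 29/32, 15/16, 1 } = simplest 57/64
BRBBBRRR: Left { 0, 1/2, 3/4, 7/8 }, Right { 57/64, 29/32, 15/16, 1 } = simplest 113/128
BRBBBRRRB: Left { 0, 1/2, 3/4, 7/8, 113/128 }, Right { 57/64, 29/32, 15/16, 1 } = simplest 227/256
BRBBBRRRBR: Left { 0, 1/2, 3/4, 7/8, 113/128 }, Right { 227/256, 57/64, 29/32, 15/16, 1 } = simplest 453/512
BRBBBRRRBRR: Left { 0, 1/2, 3/4, 7/8, 113/128 }, Right { 453/512, 227/256, 57/64, 29/32, 15/16, 1 } = simplest 905/1024
BRBBBRRRBRRR: Left { 0, 1/2, 3/4, 7/8, 113/128 }, Right { 905/1024, 453/512, 227/256, 57/64, 29/32, 15/16, 1 } = simplest 1809/2048
BRBBBRRRBRRRB: Left { 0, 1/2, 3/4, 7/8, 113/128, 1809/2048 }, Right { 905/1024, 453/512, 227/256, 57/64, 29/32, 15/16, 1 } = simplest 3619/4096
BRBBBRRRBRRRBR: Left { 0, 1/2, 3/4, 7/8, 113/128, 1809/2048 }, Right { 3619/4096, 905/1024, 453/512, 227/256, 57/64, 29/32, 15/16, 1 } = simplest 7237/8192
BRBBBRRRBRRRBRB: Left { 0, 1/2, 3/4, 7/8, 113/128, 1809/2048, 7237/8192 }, Right { 3619/4096, 905/1024, 453/512, 227/256, 57/64, 29/32, 15/16, 1 } = simplest 14475/16384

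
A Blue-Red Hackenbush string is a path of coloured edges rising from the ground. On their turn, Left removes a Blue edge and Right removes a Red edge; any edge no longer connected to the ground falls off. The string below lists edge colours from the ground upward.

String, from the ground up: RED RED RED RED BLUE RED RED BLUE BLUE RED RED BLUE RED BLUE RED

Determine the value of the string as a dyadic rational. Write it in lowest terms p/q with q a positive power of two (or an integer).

-7787/2048

1 of 15 · R · max L −∞ · min R 0 ⇒ -1
2 of 15 · RR · max L −∞ · min R -1 ⇒ -2
3 of 15 · RRR · max L −∞ · min R -2 ⇒ -3
4 of 15 · RRRR · max L −∞ · min R -3 ⇒ -4
5 of 15 · RRRRB · max L -4 · min R -3 ⇒ -7/2
6 of 15 · RRRRBR · max L -4 · min R -7/2 ⇒ -15/4
7 of 15 · RRRRBRR · max L -4 · min R -15/4 ⇒ -31/8
8 of 15 · RRRRBRRB · max L -31/8 · min R -15/4 ⇒ -61/16
9 of 15 · RRRRBRRBB · max L -61/16 · min R -15/4 ⇒ -121/32
10 of 15 · RRRRBRRBBR · max L -61/16 · min R -121/32 ⇒ -243/64
11 of 15 · RRRRBRRBBRR · max L -61/16 · min R -243/64 ⇒ -487/128
12 of 15 · RRRRBRRBBRRB · max L -487/128 · min R -243/64 ⇒ -973/256
13 of 15 · RRRRBRRBBRRBR · max L -487/128 · min R -973/256 ⇒ -1947/512
14 of 15 · RRRRBRRBBRRBRB · max L -1947/512 · min R -973/256 ⇒ -3893/1024
15 of 15 · RRRRBRRBBRRBRBR · max L -1947/512 · min R -3893/1024 ⇒ -7787/2048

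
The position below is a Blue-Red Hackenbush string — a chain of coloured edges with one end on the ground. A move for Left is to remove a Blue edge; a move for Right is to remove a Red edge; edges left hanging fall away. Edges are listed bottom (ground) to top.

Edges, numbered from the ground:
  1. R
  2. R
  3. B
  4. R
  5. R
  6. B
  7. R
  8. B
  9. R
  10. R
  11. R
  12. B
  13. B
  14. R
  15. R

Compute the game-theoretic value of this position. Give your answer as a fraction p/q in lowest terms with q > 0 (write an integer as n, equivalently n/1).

-15079/8192

g(R) = {  | 0 } ⇒ -1
g(RR) = {  | -1; 0 } ⇒ -2
g(RRB) = { -2 | -1; 0 } ⇒ -3/2
g(RRBR) = { -2 | -3/2; -1; 0 } ⇒ -7/4
g(RRBRR) = { -2 | -7/4; -3/2; -1; 0 } ⇒ -15/8
g(RRBRRB) = { -2; -15/8 | -7/4; -3/2; -1; 0 } ⇒ -29/16
g(RRBRRBR) = { -2; -15/8 | -29/16; -7/4; -3/2; -1; 0 } ⇒ -59/32
g(RRBRRBRB) = { -2; -15/8; -59/32 | -29/16; -7/4; -3/2; -1; 0 } ⇒ -117/64
g(RRBRRBRBR) = { -2; -15/8; -59/32 | -117/64; -29/16; -7/4; -3/2; -1; 0 } ⇒ -235/128
g(RRBRRBRBRR) = { -2; -15/8; -59/32 | -235/128; -117/64; -29/16; -7/4; -3/2; -1; 0 } ⇒ -471/256
g(RRBRRBRBRRR) = { -2; -15/8; -59/32 | -471/256; -235/128; -117/64; -29/16; -7/4; -3/2; -1; 0 } ⇒ -943/512
g(RRBRRBRBRRRB) = { -2; -15/8; -59/32; -943/512 | -471/256; -235/128; -117/64; -29/16; -7/4; -3/2; -1; 0 } ⇒ -1885/1024
g(RRBRRBRBRRRBB) = { -2; -15/8; -59/32; -943/512; -1885/1024 | -471/256; -235/128; -117/64; -29/16; -7/4; -3/2; -1; 0 } ⇒ -3769/2048
g(RRBRRBRBRRRBBR) = { -2; -15/8; -59/32; -943/512; -1885/1024 | -3769/2048; -471/256; -235/128; -117/64; -29/16; -7/4; -3/2; -1; 0 } ⇒ -7539/4096
g(RRBRRBRBRRRBBRR) = { -2; -15/8; -59/32; -943/512; -1885/1024 | -7539/4096; -3769/2048; -471/256; -235/128; -117/64; -29/16; -7/4; -3/2; -1; 0 } ⇒ -15079/8192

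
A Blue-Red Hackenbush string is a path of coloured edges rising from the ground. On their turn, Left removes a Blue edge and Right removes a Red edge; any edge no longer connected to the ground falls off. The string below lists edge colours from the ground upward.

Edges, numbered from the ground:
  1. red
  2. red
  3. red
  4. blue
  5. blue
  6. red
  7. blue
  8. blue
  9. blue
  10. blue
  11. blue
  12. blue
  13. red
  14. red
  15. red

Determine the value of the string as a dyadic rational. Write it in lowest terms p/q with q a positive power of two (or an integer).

-9231/4096

Recurse on prefixes of the 15-edge string red red red blue blue red blue blue blue blue blue blue red red red:
value_1 [r]  L=[∅]  R=[0]  -> -1
value_2 [rr]  L=[∅]  R=[-1; 0]  -> -2
value_3 [rrr]  L=[∅]  R=[-2; -1; 0]  -> -3
value_4 [rrrb]  L=[-3]  R=[-2; -1; 0]  -> -5/2
value_5 [rrrbb]  L=[-3; -5/2]  R=[-2; -1; 0]  -> -9/4
value_6 [rrrbbr]  L=[-3; -5/2]  R=[-9/4; -2; -1; 0]  -> -19/8
value_7 [rrrbbrb]  L=[-3; -5/2; -19/8]  R=[-9/4; -2; -1; 0]  -> -37/16
value_8 [rrrbbrbb]  L=[-3; -5/2; -19/8; -37/16]  R=[-9/4; -2; -1; 0]  -> -73/32
value_9 [rrrbbrbbb]  L=[-3; -5/2; -19/8; -37/16; -73/32]  R=[-9/4; -2; -1; 0]  -> -145/64
value_10 [rrrbbrbbbb]  L=[-3; -5/2; -19/8; -37/16; -73/32; -145/64]  R=[-9/4; -2; -1; 0]  -> -289/128
value_11 [rrrbbrbbbbb]  L=[-3; -5/2; -19/8; -37/16; -73/32; -145/64; -289/128]  R=[-9/4; -2; -1; 0]  -> -577/256
value_12 [rrrbbrbbbbbb]  L=[-3; -5/2; -19/8; -37/16; -73/32; -145/64; -289/128; -577/256]  R=[-9/4; -2; -1; 0]  -> -1153/512
value_13 [rrrbbrbbbbbbr]  L=[-3; -5/2; -19/8; -37/16; -73/32; -145/64; -289/128; -577/256]  R=[-1153/512; -9/4; -2; -1; 0]  -> -2307/1024
value_14 [rrrbbrbbbbbbrr]  L=[-3; -5/2; -19/8; -37/16; -73/32; -145/64; -289/128; -577/256]  R=[-2307/1024; -1153/512; -9/4; -2; -1; 0]  -> -4615/2048
value_15 [rrrbbrbbbbbbrrr]  L=[-3; -5/2; -19/8; -37/16; -73/32; -145/64; -289/128; -577/256]  R=[-4615/2048; -2307/1024; -1153/512; -9/4; -2; -1; 0]  -> -9231/4096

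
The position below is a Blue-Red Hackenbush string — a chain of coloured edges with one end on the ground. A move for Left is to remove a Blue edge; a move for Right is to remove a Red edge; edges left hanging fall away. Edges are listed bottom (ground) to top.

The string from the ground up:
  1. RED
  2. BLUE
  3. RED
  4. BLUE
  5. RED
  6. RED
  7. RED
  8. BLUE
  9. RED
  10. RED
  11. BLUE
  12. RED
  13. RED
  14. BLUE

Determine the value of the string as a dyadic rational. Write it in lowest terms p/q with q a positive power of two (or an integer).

-5997/8192

1 of 14 · R · max L −∞ · min R 0 so -1
2 of 14 · RB · max L -1 · min R 0 so -1/2
3 of 14 · RBR · max L -1 · min R -1/2 so -3/4
4 of 14 · RBRB · max L -3/4 · min R -1/2 so -5/8
5 of 14 · RBRBR · max L -3/4 · min R -5/8 so -11/16
6 of 14 · RBRBRR · max L -3/4 · min R -11/16 so -23/32
7 of 14 · RBRBRRR · max L -3/4 · min R -23/32 so -47/64
8 of 14 · RBRBRRRB · max L -47/64 · min R -23/32 so -93/128
9 of 14 · RBRBRRRBR · max L -47/64 · min R -93/128 so -187/256
10 of 14 · RBRBRRRBRR · max L -47/64 · min R -187/256 so -375/512
11 of 14 · RBRBRRRBRRB · max L -375/512 · min R -187/256 so -749/1024
12 of 14 · RBRBRRRBRRBR · max L -375/512 · min R -749/1024 so -1499/2048
13 of 14 · RBRBRRRBRRBRR · max L -375/512 · min R -1499/2048 so -2999/4096
14 of 14 · RBRBRRRBRRBRRB · max L -2999/4096 · min R -1499/2048 so -5997/8192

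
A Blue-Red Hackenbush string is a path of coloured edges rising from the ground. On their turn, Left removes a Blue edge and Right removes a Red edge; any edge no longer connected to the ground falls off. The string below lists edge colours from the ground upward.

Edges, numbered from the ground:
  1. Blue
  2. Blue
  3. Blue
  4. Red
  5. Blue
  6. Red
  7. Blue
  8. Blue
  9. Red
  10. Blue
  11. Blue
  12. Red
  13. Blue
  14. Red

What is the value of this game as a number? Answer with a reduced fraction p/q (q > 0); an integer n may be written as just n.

5557/2048

1 of 14 · B · max L 0 · min R +∞ = 1
2 of 14 · BB · max L 1 · min R +∞ = 2
3 of 14 · BBB · max L 2 · min R +∞ = 3
4 of 14 · BBBR · max L 2 · min R 3 = 5/2
5 of 14 · BBBRB · max L 5/2 · min R 3 = 11/4
6 of 14 · BBBRBR · max L 5/2 · min R 11/4 = 21/8
7 of 14 · BBBRBRB · max L 21/8 · min R 11/4 = 43/16
8 of 14 · BBBRBRBB · max L 43/16 · min R 11/4 = 87/32
9 of 14 · BBBRBRBBR · max L 43/16 · min R 87/32 = 173/64
10 of 14 · BBBRBRBBRB · max L 173/64 · min R 87/32 = 347/128
11 of 14 · BBBRBRBBRBB · max L 347/128 · min R 87/32 = 695/256
12 of 14 · BBBRBRBBRBBR · max L 347/128 · min R 695/256 = 1389/512
13 of 14 · BBBRBRBBRBBRB · max L 1389/512 · min R 695/256 = 2779/1024
14 of 14 · BBBRBRBBRBBRBR · max L 1389/512 · min R 2779/1024 = 5557/2048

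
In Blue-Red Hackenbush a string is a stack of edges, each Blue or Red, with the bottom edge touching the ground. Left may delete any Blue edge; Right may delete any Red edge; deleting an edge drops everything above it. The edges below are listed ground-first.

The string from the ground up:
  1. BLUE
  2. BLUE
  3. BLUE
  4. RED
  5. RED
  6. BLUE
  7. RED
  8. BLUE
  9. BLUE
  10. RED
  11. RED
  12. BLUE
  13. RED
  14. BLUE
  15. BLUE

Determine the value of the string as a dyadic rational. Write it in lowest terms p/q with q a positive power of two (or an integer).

step 1: add BLUE to get B; options L={ 0 } R={  } gives 1
step 2: add BLUE to get BB; options L={ 0, 1 } R={  } gives 2
step 3: add BLUE to get BBB; options L={ 0, 1, 2 } R={  } gives 3
step 4: add RED to get BBBR; options L={ 0, 1, 2 } R={ 3 } gives 5/2
step 5: add RED to get BBBRR; options L={ 0, 1, 2 } R={ 5/2, 3 } gives 9/4
step 6: add BLUE to get BBBRRB; options L={ 0, 1, 2, 9/4 } R={ 5/2, 3 } gives 19/8
step 7: add RED to get BBBRRBR; options L={ 0, 1, 2, 9/4 } R={ 19/8, 5/2, 3 } gives 37/16
step 8: add BLUE to get BBBRRBRB; options L={ 0, 1, 2, 9/4, 37/16 } R={ 19/8, 5/2, 3 } gives 75/32
step 9: add BLUE to get BBBRRBRBB; options L={ 0, 1, 2, 9/4, 37/16, 75/32 } R={ 19/8, 5/2, 3 } gives 151/64
step 10: add RED to get BBBRRBRBBR; options L={ 0, 1, 2, 9/4, 37/16, 75/32 } R={ 151/64, 19/8, 5/2, 3 } gives 301/128
step 11: add RED to get BBBRRBRBBRR; options L={ 0, 1, 2, 9/4, 37/16, 75/32 } R={ 301/128, 151/64, 19/8, 5/2, 3 } gives 601/256
step 12: add BLUE to get BBBRRBRBBRRB; options L={ 0, 1, 2, 9/4, 37/16, 75/32, 601/256 } R={ 301/128, 151/64, 19/8, 5/2, 3 } gives 1203/512
step 13: add RED to get BBBRRBRBBRRBR; options L={ 0, 1, 2, 9/4, 37/16, 75/32, 601/256 } R={ 1203/512, 301/128, 151/64, 19/8, 5/2, 3 } gives 2405/1024
step 14: add BLUE to get BBBRRBRBBRRBRB; options L={ 0, 1, 2, 9/4, 37/16, 75/32, 601/256, 2405/1024 } R={ 1203/512, 301/128, 151/64, 19/8, 5/2, 3 } gives 4811/2048
step 15: add BLUE to get BBBRRBRBBRRBRBB; options L={ 0, 1, 2, 9/4, 37/16, 75/32, 601/256, 2405/1024, 4811/2048 } R={ 1203/512, 301/128, 151/64, 19/8, 5/2, 3 } gives 9623/4096

9623/4096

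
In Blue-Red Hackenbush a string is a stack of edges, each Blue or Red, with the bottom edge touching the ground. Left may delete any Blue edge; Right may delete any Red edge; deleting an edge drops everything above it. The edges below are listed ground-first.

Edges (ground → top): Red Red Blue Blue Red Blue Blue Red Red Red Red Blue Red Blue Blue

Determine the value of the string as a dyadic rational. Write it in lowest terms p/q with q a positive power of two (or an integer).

-10729/8192

R: Left {  }, Right { 0 } ⇒ simplest -1
RR: Left {  }, Right { -1, 0 } ⇒ simplest -2
RRB: Left { -2 }, Right { -1, 0 } ⇒ simplest -3/2
RRBB: Left { -2, -3/2 }, Right { -1, 0 } ⇒ simplest -5/4
RRBBR: Left { -2, -3/2 }, Right { -5/4, -1, 0 } ⇒ simplest -11/8
RRBBRB: Left { -2, -3/2, -11/8 }, Right { -5/4, -1, 0 } ⇒ simplest -21/16
RRBBRBB: Left { -2, -3/2, -11/8, -21/16 }, Right { -5/4, -1, 0 } ⇒ simplest -41/32
RRBBRBBR: Left { -2, -3/2, -11/8, -21/16 }, Right { -41/32, -5/4, -1, 0 } ⇒ simplest -83/64
RRBBRBBRR: Left { -2, -3/2, -11/8, -21/16 }, Right { -83/64, -41/32, -5/4, -1, 0 } ⇒ simplest -167/128
RRBBRBBRRR: Left { -2, -3/2, -11/8, -21/16 }, Right { -167/128, -83/64, -41/32, -5/4, -1, 0 } ⇒ simplest -335/256
RRBBRBBRRRR: Left { -2, -3/2, -11/8, -21/16 }, Right { -335/256, -167/128, -83/64, -41/32, -5/4, -1, 0 } ⇒ simplest -671/512
RRBBRBBRRRRB: Left { -2, -3/2, -11/8, -21/16, -671/512 }, Right { -335/256, -167/128, -83/64, -41/32, -5/4, -1, 0 } ⇒ simplest -1341/1024
RRBBRBBRRRRBR: Left { -2, -3/2, -11/8, -21/16, -671/512 }, Right { -1341/1024, -335/256, -167/128, -83/64, -41/32, -5/4, -1, 0 } ⇒ simplest -2683/2048
RRBBRBBRRRRBRB: Left { -2, -3/2, -11/8, -21/16, -671/512, -2683/2048 }, Right { -1341/1024, -335/256, -167/128, -83/64, -41/32, -5/4, -1, 0 } ⇒ simplest -5365/4096
RRBBRBBRRRRBRBB: Left { -2, -3/2, -11/8, -21/16, -671/512, -2683/2048, -5365/4096 }, Right { -1341/1024, -335/256, -167/128, -83/64, -41/32, -5/4, -1, 0 } ⇒ simplest -10729/8192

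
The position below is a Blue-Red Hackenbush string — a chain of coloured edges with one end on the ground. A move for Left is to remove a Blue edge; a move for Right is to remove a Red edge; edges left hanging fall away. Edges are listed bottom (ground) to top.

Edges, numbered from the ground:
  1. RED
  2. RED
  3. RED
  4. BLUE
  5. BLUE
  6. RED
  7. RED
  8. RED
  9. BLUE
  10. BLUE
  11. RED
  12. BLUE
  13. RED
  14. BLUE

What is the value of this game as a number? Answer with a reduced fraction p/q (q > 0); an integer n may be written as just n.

-5013/2048

Recurse on prefixes of the 14-edge string RED RED RED BLUE BLUE RED RED RED BLUE BLUE RED BLUE RED BLUE:
g_1 [R]  L=[·]  R=[0]  -> -1
g_2 [RR]  L=[·]  R=[-1 0]  -> -2
g_3 [RRR]  L=[·]  R=[-2 -1 0]  -> -3
g_4 [RRRB]  L=[-3]  R=[-2 -1 0]  -> -5/2
g_5 [RRRBB]  L=[-3 -5/2]  R=[-2 -1 0]  -> -9/4
g_6 [RRRBBR]  L=[-3 -5/2]  R=[-9/4 -2 -1 0]  -> -19/8
g_7 [RRRBBRR]  L=[-3 -5/2]  R=[-19/8 -9/4 -2 -1 0]  -> -39/16
g_8 [RRRBBRRR]  L=[-3 -5/2]  R=[-39/16 -19/8 -9/4 -2 -1 0]  -> -79/32
g_9 [RRRBBRRRB]  L=[-3 -5/2 -79/32]  R=[-39/16 -19/8 -9/4 -2 -1 0]  -> -157/64
g_10 [RRRBBRRRBB]  L=[-3 -5/2 -79/32 -157/64]  R=[-39/16 -19/8 -9/4 -2 -1 0]  -> -313/128
g_11 [RRRBBRRRBBR]  L=[-3 -5/2 -79/32 -157/64]  R=[-313/128 -39/16 -19/8 -9/4 -2 -1 0]  -> -627/256
g_12 [RRRBBRRRBBRB]  L=[-3 -5/2 -79/32 -157/64 -627/256]  R=[-313/128 -39/16 -19/8 -9/4 -2 -1 0]  -> -1253/512
g_13 [RRRBBRRRBBRBR]  L=[-3 -5/2 -79/32 -157/64 -627/256]  R=[-1253/512 -313/128 -39/16 -19/8 -9/4 -2 -1 0]  -> -2507/1024
g_14 [RRRBBRRRBBRBRB]  L=[-3 -5/2 -79/32 -157/64 -627/256 -2507/1024]  R=[-1253/512 -313/128 -39/16 -19/8 -9/4 -2 -1 0]  -> -5013/2048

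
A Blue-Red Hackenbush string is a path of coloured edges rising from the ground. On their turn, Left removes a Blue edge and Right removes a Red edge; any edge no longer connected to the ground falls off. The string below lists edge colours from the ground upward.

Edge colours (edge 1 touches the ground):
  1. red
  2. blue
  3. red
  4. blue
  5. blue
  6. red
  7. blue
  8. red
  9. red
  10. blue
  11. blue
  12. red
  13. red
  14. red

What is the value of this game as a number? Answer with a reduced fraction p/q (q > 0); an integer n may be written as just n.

-4815/8192

Recurse on prefixes of the 14-edge string red blue red blue blue red blue red red blue blue red red red:
g(r) = { — | 0 } — -1
g(rb) = { -1 | 0 } — -1/2
g(rbr) = { -1 | -1/2,0 } — -3/4
g(rbrb) = { -1,-3/4 | -1/2,0 } — -5/8
g(rbrbb) = { -1,-3/4,-5/8 | -1/2,0 } — -9/16
g(rbrbbr) = { -1,-3/4,-5/8 | -9/16,-1/2,0 } — -19/32
g(rbrbbrb) = { -1,-3/4,-5/8,-19/32 | -9/16,-1/2,0 } — -37/64
g(rbrbbrbr) = { -1,-3/4,-5/8,-19/32 | -37/64,-9/16,-1/2,0 } — -75/128
g(rbrbbrbrr) = { -1,-3/4,-5/8,-19/32 | -75/128,-37/64,-9/16,-1/2,0 } — -151/256
g(rbrbbrbrrb) = { -1,-3/4,-5/8,-19/32,-151/256 | -75/128,-37/64,-9/16,-1/2,0 } — -301/512
g(rbrbbrbrrbb) = { -1,-3/4,-5/8,-19/32,-151/256,-301/512 | -75/128,-37/64,-9/16,-1/2,0 } — -601/1024
g(rbrbbrbrrbbr) = { -1,-3/4,-5/8,-19/32,-151/256,-301/512 | -601/1024,-75/128,-37/64,-9/16,-1/2,0 } — -1203/2048
g(rbrbbrbrrbbrr) = { -1,-3/4,-5/8,-19/32,-151/256,-301/512 | -1203/2048,-601/1024,-75/128,-37/64,-9/16,-1/2,0 } — -2407/4096
g(rbrbbrbrrbbrrr) = { -1,-3/4,-5/8,-19/32,-151/256,-301/512 | -2407/4096,-1203/2048,-601/1024,-75/128,-37/64,-9/16,-1/2,0 } — -4815/8192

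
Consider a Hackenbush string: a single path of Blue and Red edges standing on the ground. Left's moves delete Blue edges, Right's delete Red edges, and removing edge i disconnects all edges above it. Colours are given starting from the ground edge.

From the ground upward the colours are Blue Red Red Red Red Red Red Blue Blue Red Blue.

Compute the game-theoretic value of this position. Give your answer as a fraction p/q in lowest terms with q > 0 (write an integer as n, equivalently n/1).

step 1: add Blue to get B; options L={ 0 } R={ (no moves) } — 1
step 2: add Red to get BR; options L={ 0 } R={ 1 } — 1/2
step 3: add Red to get BRR; options L={ 0 } R={ 1/2,1 } — 1/4
step 4: add Red to get BRRR; options L={ 0 } R={ 1/4,1/2,1 } — 1/8
step 5: add Red to get BRRRR; options L={ 0 } R={ 1/8,1/4,1/2,1 } — 1/16
step 6: add Red to get BRRRRR; options L={ 0 } R={ 1/16,1/8,1/4,1/2,1 } — 1/32
step 7: add Red to get BRRRRRR; options L={ 0 } R={ 1/32,1/16,1/8,1/4,1/2,1 } — 1/64
step 8: add Blue to get BRRRRRRB; options L={ 0,1/64 } R={ 1/32,1/16,1/8,1/4,1/2,1 } — 3/128
step 9: add Blue to get BRRRRRRBB; options L={ 0,1/64,3/128 } R={ 1/32,1/16,1/8,1/4,1/2,1 } — 7/256
step 10: add Red to get BRRRRRRBBR; options L={ 0,1/64,3/128 } R={ 7/256,1/32,1/16,1/8,1/4,1/2,1 } — 13/512
step 11: add Blue to get BRRRRRRBBRB; options L={ 0,1/64,3/128,13/512 } R={ 7/256,1/32,1/16,1/8,1/4,1/2,1 } — 27/1024

27/1024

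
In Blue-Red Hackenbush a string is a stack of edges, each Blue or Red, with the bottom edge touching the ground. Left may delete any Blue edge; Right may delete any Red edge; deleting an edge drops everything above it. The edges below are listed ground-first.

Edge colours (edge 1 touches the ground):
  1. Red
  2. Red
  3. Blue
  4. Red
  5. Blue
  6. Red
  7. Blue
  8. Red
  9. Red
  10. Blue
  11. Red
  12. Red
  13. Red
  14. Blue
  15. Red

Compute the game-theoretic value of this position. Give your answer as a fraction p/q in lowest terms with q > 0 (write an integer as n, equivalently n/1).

-13755/8192

Recurse on prefixes of the 15-edge string Red Red Blue Red Blue Red Blue Red Red Blue Red Red Red Blue Red:
1 of 15 · R · max L −∞ · min R 0 gives -1
2 of 15 · RR · max L −∞ · min R -1 gives -2
3 of 15 · RRB · max L -2 · min R -1 gives -3/2
4 of 15 · RRBR · max L -2 · min R -3/2 gives -7/4
5 of 15 · RRBRB · max L -7/4 · min R -3/2 gives -13/8
6 of 15 · RRBRBR · max L -7/4 · min R -13/8 gives -27/16
7 of 15 · RRBRBRB · max L -27/16 · min R -13/8 gives -53/32
8 of 15 · RRBRBRBR · max L -27/16 · min R -53/32 gives -107/64
9 of 15 · RRBRBRBRR · max L -27/16 · min R -107/64 gives -215/128
10 of 15 · RRBRBRBRRB · max L -215/128 · min R -107/64 gives -429/256
11 of 15 · RRBRBRBRRBR · max L -215/128 · min R -429/256 gives -859/512
12 of 15 · RRBRBRBRRBRR · max L -215/128 · min R -859/512 gives -1719/1024
13 of 15 · RRBRBRBRRBRRR · max L -215/128 · min R -1719/1024 gives -3439/2048
14 of 15 · RRBRBRBRRBRRRB · max L -3439/2048 · min R -1719/1024 gives -6877/4096
15 of 15 · RRBRBRBRRBRRRBR · max L -3439/2048 · min R -6877/4096 gives -13755/8192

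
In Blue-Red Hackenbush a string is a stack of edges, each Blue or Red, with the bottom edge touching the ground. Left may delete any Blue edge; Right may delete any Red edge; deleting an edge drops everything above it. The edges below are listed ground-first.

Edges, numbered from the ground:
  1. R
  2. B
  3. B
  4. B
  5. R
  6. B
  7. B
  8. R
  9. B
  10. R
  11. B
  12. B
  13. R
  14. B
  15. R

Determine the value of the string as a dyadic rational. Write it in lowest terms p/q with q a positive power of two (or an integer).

-2379/16384

Build g(s[:k]) for k = 1..15, string s = R B B B R B B R B R B B R B R.
g_1 [R]  L=[none]  R=[0]  -> -1
g_2 [RB]  L=[-1]  R=[0]  -> -1/2
g_3 [RBB]  L=[-1, -1/2]  R=[0]  -> -1/4
g_4 [RBBB]  L=[-1, -1/2, -1/4]  R=[0]  -> -1/8
g_5 [RBBBR]  L=[-1, -1/2, -1/4]  R=[-1/8, 0]  -> -3/16
g_6 [RBBBRB]  L=[-1, -1/2, -1/4, -3/16]  R=[-1/8, 0]  -> -5/32
g_7 [RBBBRBB]  L=[-1, -1/2, -1/4, -3/16, -5/32]  R=[-1/8, 0]  -> -9/64
g_8 [RBBBRBBR]  L=[-1, -1/2, -1/4, -3/16, -5/32]  R=[-9/64, -1/8, 0]  -> -19/128
g_9 [RBBBRBBRB]  L=[-1, -1/2, -1/4, -3/16, -5/32, -19/128]  R=[-9/64, -1/8, 0]  -> -37/256
g_10 [RBBBRBBRBR]  L=[-1, -1/2, -1/4, -3/16, -5/32, -19/128]  R=[-37/256, -9/64, -1/8, 0]  -> -75/512
g_11 [RBBBRBBRBRB]  L=[-1, -1/2, -1/4, -3/16, -5/32, -19/128, -75/512]  R=[-37/256, -9/64, -1/8, 0]  -> -149/1024
g_12 [RBBBRBBRBRBB]  L=[-1, -1/2, -1/4, -3/16, -5/32, -19/128, -75/512, -149/1024]  R=[-37/256, -9/64, -1/8, 0]  -> -297/2048
g_13 [RBBBRBBRBRBBR]  L=[-1, -1/2, -1/4, -3/16, -5/32, -19/128, -75/512, -149/1024]  R=[-297/2048, -37/256, -9/64, -1/8, 0]  -> -595/4096
g_14 [RBBBRBBRBRBBRB]  L=[-1, -1/2, -1/4, -3/16, -5/32, -19/128, -75/512, -149/1024, -595/4096]  R=[-297/2048, -37/256, -9/64, -1/8, 0]  -> -1189/8192
g_15 [RBBBRBBRBRBBRBR]  L=[-1, -1/2, -1/4, -3/16, -5/32, -19/128, -75/512, -149/1024, -595/4096]  R=[-1189/8192, -297/2048, -37/256, -9/64, -1/8, 0]  -> -2379/16384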